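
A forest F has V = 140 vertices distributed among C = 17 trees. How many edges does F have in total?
123 (Each of the 17 component trees on V_i vertices has V_i - 1 edges; summing gives V - C = 140 - 17 = 123)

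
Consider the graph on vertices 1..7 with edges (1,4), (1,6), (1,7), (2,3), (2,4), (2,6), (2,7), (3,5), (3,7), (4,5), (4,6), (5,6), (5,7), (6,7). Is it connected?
Yes (BFS from 1 visits [1, 4, 6, 7, 2, 5, 3] — all 7 vertices reached)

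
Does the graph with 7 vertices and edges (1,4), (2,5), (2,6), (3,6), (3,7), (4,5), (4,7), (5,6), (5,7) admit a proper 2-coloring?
No (odd cycle of length 3: 5 -> 4 -> 7 -> 5)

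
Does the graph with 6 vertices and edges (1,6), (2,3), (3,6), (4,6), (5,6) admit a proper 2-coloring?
Yes. Partition: {1, 3, 4, 5}, {2, 6}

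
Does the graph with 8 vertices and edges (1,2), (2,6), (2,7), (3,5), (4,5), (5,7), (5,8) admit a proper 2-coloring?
Yes. Partition: {1, 3, 4, 6, 7, 8}, {2, 5}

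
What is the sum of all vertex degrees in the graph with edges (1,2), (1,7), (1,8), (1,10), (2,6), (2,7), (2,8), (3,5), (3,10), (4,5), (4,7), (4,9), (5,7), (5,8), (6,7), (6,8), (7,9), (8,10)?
36 (handshake: sum of degrees = 2|E| = 2 x 18 = 36)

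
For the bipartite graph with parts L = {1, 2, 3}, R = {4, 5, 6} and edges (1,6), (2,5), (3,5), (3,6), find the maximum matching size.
2 (matching: (1,6), (2,5); upper bound min(|L|,|R|) = min(3,3) = 3)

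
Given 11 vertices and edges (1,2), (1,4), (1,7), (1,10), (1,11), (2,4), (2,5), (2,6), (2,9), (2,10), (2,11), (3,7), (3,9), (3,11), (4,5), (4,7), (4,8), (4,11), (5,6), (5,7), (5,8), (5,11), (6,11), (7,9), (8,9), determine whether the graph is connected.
Yes (BFS from 1 visits [1, 2, 4, 7, 10, 11, 5, 6, 9, 8, 3] — all 11 vertices reached)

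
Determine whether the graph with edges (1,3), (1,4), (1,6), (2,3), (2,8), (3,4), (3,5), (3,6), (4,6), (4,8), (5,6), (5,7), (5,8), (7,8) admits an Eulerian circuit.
No (2 vertices have odd degree: {1, 3}; Eulerian circuit requires 0)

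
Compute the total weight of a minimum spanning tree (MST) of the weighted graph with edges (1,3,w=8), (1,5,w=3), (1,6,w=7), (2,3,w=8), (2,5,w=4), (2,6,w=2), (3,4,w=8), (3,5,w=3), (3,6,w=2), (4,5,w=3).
13 (MST edges: (1,5,w=3), (2,6,w=2), (3,5,w=3), (3,6,w=2), (4,5,w=3); sum of weights 3 + 2 + 3 + 2 + 3 = 13)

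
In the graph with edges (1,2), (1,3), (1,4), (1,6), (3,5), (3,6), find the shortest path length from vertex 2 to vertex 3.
2 (path: 2 -> 1 -> 3, 2 edges)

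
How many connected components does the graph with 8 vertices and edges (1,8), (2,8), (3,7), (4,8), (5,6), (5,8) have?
2 (components: {1, 2, 4, 5, 6, 8}, {3, 7})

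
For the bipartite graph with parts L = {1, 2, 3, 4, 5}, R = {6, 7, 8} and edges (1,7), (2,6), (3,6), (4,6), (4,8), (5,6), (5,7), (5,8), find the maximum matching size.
3 (matching: (1,7), (2,6), (4,8); upper bound min(|L|,|R|) = min(5,3) = 3)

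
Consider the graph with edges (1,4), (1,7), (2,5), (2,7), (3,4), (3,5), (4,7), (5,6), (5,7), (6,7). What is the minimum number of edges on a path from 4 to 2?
2 (path: 4 -> 7 -> 2, 2 edges)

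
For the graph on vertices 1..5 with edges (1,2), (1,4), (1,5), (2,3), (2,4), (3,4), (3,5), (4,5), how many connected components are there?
1 (components: {1, 2, 3, 4, 5})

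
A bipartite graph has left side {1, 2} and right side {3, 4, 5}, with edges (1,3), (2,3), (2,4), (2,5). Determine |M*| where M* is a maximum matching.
2 (matching: (1,3), (2,5); upper bound min(|L|,|R|) = min(2,3) = 2)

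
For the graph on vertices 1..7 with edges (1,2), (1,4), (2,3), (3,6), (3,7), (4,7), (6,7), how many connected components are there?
2 (components: {1, 2, 3, 4, 6, 7}, {5})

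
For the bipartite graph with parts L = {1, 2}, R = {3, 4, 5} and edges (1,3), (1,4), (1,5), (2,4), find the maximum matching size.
2 (matching: (1,5), (2,4); upper bound min(|L|,|R|) = min(2,3) = 2)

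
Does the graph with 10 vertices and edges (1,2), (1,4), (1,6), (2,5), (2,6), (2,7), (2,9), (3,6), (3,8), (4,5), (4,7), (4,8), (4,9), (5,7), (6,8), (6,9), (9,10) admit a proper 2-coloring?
No (odd cycle of length 3: 6 -> 1 -> 2 -> 6)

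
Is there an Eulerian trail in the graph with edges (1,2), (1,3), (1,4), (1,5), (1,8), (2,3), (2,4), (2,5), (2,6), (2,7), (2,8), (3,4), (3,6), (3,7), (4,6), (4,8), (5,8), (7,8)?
No (8 vertices have odd degree: {1, 2, 3, 4, 5, 6, 7, 8}; Eulerian path requires 0 or 2)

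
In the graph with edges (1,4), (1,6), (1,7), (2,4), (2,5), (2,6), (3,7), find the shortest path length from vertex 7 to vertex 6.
2 (path: 7 -> 1 -> 6, 2 edges)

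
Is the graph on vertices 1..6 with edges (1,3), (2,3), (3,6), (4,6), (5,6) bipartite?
Yes. Partition: {1, 2, 6}, {3, 4, 5}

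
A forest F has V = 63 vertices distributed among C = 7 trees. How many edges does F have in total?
56 (Each of the 7 component trees on V_i vertices has V_i - 1 edges; summing gives V - C = 63 - 7 = 56)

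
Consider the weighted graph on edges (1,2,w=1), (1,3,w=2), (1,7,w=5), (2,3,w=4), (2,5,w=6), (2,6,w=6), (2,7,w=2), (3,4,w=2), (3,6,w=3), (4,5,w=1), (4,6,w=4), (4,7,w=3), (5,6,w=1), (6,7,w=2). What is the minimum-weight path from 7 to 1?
3 (path: 7 -> 2 -> 1; weights 2 + 1 = 3)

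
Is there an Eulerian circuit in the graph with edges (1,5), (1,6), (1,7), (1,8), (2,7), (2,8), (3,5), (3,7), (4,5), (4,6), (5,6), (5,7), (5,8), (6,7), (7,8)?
Yes (the graph is connected and all 8 vertices have even degree)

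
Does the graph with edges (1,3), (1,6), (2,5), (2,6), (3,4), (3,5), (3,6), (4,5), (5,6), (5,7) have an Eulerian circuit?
No (2 vertices have odd degree: {5, 7}; Eulerian circuit requires 0)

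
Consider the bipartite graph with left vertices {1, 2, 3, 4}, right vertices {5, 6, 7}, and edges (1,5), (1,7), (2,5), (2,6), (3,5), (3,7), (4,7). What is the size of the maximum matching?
3 (matching: (1,7), (2,6), (3,5); upper bound min(|L|,|R|) = min(4,3) = 3)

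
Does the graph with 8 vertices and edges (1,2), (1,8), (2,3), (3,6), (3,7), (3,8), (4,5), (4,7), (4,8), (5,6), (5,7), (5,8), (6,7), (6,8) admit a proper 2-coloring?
No (odd cycle of length 5: 3 -> 2 -> 1 -> 8 -> 6 -> 3)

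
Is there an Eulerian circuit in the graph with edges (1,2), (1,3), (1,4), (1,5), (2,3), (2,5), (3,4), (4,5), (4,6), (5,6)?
No (2 vertices have odd degree: {2, 3}; Eulerian circuit requires 0)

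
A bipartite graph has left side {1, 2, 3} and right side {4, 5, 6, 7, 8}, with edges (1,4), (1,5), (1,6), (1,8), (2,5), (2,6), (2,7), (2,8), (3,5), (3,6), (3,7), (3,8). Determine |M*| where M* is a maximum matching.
3 (matching: (1,8), (2,7), (3,6); upper bound min(|L|,|R|) = min(3,5) = 3)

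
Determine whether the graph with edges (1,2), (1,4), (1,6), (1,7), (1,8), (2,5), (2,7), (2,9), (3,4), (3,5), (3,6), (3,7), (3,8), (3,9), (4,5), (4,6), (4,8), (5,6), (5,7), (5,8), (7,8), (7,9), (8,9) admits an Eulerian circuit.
No (2 vertices have odd degree: {1, 4}; Eulerian circuit requires 0)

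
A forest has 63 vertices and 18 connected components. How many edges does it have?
45 (Each of the 18 component trees on V_i vertices has V_i - 1 edges; summing gives V - C = 63 - 18 = 45)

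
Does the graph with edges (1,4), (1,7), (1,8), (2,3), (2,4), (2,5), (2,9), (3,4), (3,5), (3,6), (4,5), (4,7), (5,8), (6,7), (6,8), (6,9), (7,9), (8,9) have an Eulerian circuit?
No (2 vertices have odd degree: {1, 4}; Eulerian circuit requires 0)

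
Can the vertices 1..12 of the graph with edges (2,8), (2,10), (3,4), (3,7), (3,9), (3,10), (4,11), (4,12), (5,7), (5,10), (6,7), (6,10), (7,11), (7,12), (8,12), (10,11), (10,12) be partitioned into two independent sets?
Yes. Partition: {1, 2, 3, 5, 6, 11, 12}, {4, 7, 8, 9, 10}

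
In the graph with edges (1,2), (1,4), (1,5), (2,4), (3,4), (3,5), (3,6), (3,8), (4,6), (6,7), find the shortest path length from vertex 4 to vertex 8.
2 (path: 4 -> 3 -> 8, 2 edges)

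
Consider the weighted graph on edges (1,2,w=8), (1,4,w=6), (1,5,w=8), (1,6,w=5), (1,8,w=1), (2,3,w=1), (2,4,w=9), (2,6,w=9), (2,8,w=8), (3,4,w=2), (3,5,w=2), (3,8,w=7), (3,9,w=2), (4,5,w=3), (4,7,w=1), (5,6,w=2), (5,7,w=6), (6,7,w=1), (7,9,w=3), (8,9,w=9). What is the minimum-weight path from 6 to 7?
1 (path: 6 -> 7; weights 1 = 1)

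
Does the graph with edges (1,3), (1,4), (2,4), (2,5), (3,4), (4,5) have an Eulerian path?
Yes — and in fact it has an Eulerian circuit (the graph is connected and all 5 vertices have even degree)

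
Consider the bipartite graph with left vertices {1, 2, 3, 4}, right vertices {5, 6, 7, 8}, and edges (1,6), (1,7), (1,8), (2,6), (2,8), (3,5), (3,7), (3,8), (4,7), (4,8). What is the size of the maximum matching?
4 (matching: (1,8), (2,6), (3,5), (4,7); upper bound min(|L|,|R|) = min(4,4) = 4)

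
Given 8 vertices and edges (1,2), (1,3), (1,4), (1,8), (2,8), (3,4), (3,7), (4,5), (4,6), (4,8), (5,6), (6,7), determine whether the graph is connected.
Yes (BFS from 1 visits [1, 2, 3, 4, 8, 7, 5, 6] — all 8 vertices reached)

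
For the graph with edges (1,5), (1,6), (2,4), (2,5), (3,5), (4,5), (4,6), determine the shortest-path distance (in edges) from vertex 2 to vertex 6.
2 (path: 2 -> 4 -> 6, 2 edges)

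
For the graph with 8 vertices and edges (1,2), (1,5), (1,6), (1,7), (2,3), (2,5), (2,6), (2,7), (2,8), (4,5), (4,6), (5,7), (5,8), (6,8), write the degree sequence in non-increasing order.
[6, 5, 4, 4, 3, 3, 2, 1] (degrees: deg(1)=4, deg(2)=6, deg(3)=1, deg(4)=2, deg(5)=5, deg(6)=4, deg(7)=3, deg(8)=3)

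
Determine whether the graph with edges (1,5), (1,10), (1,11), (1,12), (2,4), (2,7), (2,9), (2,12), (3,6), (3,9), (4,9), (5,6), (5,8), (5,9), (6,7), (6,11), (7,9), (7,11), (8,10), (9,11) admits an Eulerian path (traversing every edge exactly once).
Yes — and in fact it has an Eulerian circuit (the graph is connected and all 12 vertices have even degree)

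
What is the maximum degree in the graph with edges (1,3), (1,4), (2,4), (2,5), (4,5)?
3 (attained at vertex 4)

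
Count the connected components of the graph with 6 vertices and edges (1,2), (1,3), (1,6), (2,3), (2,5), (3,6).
2 (components: {1, 2, 3, 5, 6}, {4})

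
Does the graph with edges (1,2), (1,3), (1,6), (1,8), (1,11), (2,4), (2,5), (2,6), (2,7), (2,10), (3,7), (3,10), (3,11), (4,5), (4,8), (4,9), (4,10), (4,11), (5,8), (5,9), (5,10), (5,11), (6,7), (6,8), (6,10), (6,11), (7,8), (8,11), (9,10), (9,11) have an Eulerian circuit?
No (2 vertices have odd degree: {1, 11}; Eulerian circuit requires 0)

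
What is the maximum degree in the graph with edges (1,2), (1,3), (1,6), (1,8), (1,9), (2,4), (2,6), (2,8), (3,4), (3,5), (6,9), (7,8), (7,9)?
5 (attained at vertex 1)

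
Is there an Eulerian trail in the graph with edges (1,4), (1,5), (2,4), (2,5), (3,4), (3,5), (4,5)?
Yes — and in fact it has an Eulerian circuit (the graph is connected and all 5 vertices have even degree)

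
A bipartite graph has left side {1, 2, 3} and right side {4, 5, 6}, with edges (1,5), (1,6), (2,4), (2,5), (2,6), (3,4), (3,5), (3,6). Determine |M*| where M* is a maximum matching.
3 (matching: (1,6), (2,5), (3,4); upper bound min(|L|,|R|) = min(3,3) = 3)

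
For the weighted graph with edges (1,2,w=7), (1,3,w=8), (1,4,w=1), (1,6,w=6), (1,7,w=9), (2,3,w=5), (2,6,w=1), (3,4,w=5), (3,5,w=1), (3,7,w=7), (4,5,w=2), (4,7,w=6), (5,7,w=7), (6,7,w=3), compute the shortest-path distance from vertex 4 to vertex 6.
7 (path: 4 -> 1 -> 6; weights 1 + 6 = 7)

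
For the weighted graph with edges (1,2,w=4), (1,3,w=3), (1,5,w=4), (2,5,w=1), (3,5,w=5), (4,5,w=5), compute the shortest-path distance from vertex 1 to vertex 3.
3 (path: 1 -> 3; weights 3 = 3)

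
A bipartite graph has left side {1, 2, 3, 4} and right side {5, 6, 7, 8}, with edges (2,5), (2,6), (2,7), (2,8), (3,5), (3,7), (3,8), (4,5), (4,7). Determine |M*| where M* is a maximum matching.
3 (matching: (2,6), (3,8), (4,7); upper bound min(|L|,|R|) = min(4,4) = 4)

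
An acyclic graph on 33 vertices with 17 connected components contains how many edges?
16 (Each of the 17 component trees on V_i vertices has V_i - 1 edges; summing gives V - C = 33 - 17 = 16)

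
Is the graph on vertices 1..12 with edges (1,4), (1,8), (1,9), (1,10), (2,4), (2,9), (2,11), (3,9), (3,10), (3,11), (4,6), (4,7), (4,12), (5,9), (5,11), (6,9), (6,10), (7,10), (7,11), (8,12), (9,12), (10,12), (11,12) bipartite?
Yes. Partition: {1, 2, 3, 5, 6, 7, 12}, {4, 8, 9, 10, 11}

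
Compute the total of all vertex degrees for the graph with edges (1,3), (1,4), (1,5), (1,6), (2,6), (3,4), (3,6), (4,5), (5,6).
18 (handshake: sum of degrees = 2|E| = 2 x 9 = 18)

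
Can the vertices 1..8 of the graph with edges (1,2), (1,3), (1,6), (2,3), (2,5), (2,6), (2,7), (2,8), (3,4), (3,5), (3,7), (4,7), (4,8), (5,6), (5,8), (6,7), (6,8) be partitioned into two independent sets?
No (odd cycle of length 3: 3 -> 1 -> 2 -> 3)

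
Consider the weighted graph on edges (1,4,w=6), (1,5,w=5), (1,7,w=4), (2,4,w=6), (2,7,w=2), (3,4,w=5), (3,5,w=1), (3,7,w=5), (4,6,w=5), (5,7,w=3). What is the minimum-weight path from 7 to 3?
4 (path: 7 -> 5 -> 3; weights 3 + 1 = 4)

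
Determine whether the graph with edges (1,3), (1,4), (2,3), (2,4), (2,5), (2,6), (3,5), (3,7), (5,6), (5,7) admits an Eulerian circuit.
Yes (the graph is connected and all 7 vertices have even degree)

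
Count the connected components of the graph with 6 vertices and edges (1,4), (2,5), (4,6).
3 (components: {1, 4, 6}, {2, 5}, {3})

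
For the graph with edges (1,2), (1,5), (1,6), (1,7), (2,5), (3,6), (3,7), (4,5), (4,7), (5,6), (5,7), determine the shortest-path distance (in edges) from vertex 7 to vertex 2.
2 (path: 7 -> 1 -> 2, 2 edges)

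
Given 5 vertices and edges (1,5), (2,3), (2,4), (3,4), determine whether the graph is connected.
No, it has 2 components: {1, 5}, {2, 3, 4}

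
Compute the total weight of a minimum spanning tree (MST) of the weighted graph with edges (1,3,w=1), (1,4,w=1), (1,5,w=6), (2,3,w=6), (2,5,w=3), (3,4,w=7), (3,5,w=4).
9 (MST edges: (1,3,w=1), (1,4,w=1), (2,5,w=3), (3,5,w=4); sum of weights 1 + 1 + 3 + 4 = 9)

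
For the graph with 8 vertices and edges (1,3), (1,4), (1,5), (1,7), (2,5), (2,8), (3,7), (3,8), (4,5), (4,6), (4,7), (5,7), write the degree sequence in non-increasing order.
[4, 4, 4, 4, 3, 2, 2, 1] (degrees: deg(1)=4, deg(2)=2, deg(3)=3, deg(4)=4, deg(5)=4, deg(6)=1, deg(7)=4, deg(8)=2)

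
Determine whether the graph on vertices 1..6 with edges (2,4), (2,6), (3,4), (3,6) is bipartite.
Yes. Partition: {1, 2, 3, 5}, {4, 6}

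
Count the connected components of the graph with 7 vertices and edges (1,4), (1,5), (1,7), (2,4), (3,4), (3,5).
2 (components: {1, 2, 3, 4, 5, 7}, {6})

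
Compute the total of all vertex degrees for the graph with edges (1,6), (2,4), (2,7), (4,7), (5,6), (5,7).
12 (handshake: sum of degrees = 2|E| = 2 x 6 = 12)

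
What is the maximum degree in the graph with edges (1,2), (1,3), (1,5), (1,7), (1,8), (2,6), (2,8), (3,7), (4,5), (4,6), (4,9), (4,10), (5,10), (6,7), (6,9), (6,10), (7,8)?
5 (attained at vertices 1, 6)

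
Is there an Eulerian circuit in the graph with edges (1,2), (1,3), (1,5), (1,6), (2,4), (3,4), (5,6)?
Yes (the graph is connected and all 6 vertices have even degree)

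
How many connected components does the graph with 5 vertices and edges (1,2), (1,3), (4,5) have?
2 (components: {1, 2, 3}, {4, 5})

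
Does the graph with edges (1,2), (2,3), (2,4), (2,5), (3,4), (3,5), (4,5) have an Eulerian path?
No (4 vertices have odd degree: {1, 3, 4, 5}; Eulerian path requires 0 or 2)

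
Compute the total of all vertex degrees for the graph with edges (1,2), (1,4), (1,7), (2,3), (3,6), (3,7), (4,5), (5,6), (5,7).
18 (handshake: sum of degrees = 2|E| = 2 x 9 = 18)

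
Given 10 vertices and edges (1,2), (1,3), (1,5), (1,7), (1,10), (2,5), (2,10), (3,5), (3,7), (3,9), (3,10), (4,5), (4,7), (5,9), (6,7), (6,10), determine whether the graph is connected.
No, it has 2 components: {1, 2, 3, 4, 5, 6, 7, 9, 10}, {8}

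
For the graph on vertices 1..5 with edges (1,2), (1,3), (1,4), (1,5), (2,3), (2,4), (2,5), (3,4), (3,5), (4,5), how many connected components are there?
1 (components: {1, 2, 3, 4, 5})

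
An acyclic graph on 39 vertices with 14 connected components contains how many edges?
25 (Each of the 14 component trees on V_i vertices has V_i - 1 edges; summing gives V - C = 39 - 14 = 25)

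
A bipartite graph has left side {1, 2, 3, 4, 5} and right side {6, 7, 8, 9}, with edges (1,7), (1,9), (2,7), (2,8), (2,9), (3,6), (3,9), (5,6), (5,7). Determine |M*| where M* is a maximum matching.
4 (matching: (1,9), (2,8), (3,6), (5,7); upper bound min(|L|,|R|) = min(5,4) = 4)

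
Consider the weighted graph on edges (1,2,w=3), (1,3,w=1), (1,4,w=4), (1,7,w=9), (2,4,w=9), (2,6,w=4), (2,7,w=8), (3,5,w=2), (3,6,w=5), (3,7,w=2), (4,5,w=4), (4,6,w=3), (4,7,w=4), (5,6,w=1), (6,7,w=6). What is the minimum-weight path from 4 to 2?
7 (path: 4 -> 1 -> 2; weights 4 + 3 = 7)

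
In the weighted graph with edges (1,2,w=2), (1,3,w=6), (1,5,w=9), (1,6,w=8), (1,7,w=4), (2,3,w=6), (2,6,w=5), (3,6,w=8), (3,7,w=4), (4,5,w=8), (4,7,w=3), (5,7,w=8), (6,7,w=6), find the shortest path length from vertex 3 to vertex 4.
7 (path: 3 -> 7 -> 4; weights 4 + 3 = 7)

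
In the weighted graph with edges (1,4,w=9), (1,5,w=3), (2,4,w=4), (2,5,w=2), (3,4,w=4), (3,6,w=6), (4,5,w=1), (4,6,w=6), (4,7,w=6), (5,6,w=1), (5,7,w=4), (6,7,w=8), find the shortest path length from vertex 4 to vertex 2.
3 (path: 4 -> 5 -> 2; weights 1 + 2 = 3)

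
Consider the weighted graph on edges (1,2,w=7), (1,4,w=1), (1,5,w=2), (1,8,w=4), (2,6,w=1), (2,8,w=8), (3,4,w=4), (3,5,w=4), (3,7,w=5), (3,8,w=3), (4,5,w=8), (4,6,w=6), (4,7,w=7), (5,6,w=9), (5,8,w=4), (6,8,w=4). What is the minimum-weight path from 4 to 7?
7 (path: 4 -> 7; weights 7 = 7)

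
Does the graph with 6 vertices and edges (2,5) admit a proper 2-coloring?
Yes. Partition: {1, 2, 3, 4, 6}, {5}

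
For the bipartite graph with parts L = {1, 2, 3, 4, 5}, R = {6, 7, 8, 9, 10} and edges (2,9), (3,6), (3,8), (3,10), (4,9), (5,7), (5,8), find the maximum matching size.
3 (matching: (2,9), (3,10), (5,8); upper bound min(|L|,|R|) = min(5,5) = 5)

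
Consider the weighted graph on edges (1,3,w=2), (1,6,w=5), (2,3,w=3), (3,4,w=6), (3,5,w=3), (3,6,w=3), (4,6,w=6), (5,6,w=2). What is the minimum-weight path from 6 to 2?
6 (path: 6 -> 3 -> 2; weights 3 + 3 = 6)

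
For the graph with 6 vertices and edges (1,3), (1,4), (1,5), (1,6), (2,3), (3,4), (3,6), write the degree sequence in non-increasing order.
[4, 4, 2, 2, 1, 1] (degrees: deg(1)=4, deg(2)=1, deg(3)=4, deg(4)=2, deg(5)=1, deg(6)=2)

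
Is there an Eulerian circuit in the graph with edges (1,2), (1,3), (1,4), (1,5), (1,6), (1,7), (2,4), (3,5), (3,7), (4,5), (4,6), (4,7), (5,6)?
No (4 vertices have odd degree: {3, 4, 6, 7}; Eulerian circuit requires 0)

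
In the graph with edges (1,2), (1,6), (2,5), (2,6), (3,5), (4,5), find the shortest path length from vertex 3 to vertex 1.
3 (path: 3 -> 5 -> 2 -> 1, 3 edges)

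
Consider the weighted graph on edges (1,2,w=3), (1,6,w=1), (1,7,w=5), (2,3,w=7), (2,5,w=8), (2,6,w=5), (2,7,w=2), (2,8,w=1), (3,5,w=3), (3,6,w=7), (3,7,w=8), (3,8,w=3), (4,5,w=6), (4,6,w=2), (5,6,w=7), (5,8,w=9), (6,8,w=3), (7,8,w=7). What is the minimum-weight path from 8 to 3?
3 (path: 8 -> 3; weights 3 = 3)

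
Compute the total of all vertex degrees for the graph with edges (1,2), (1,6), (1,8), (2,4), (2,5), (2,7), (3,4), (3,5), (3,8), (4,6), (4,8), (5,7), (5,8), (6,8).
28 (handshake: sum of degrees = 2|E| = 2 x 14 = 28)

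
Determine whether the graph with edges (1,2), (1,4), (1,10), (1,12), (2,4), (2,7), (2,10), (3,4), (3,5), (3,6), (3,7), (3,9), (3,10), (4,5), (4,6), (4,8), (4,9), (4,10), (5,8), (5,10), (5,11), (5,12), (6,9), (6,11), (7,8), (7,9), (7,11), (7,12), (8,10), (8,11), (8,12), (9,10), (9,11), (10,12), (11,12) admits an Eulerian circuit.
Yes (the graph is connected and all 12 vertices have even degree)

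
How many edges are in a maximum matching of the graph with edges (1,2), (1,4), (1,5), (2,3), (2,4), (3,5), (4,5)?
2 (matching: (1,5), (2,4); upper bound floor(n/2) = floor(5/2) = 2)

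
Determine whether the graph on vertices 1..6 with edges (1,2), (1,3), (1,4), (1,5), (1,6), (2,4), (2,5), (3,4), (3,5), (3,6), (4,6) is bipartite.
No (odd cycle of length 3: 5 -> 1 -> 2 -> 5)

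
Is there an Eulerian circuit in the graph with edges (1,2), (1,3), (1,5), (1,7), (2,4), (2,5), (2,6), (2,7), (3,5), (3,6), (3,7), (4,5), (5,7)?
No (2 vertices have odd degree: {2, 5}; Eulerian circuit requires 0)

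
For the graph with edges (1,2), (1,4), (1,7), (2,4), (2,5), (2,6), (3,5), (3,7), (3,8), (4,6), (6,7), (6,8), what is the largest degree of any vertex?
4 (attained at vertices 2, 6)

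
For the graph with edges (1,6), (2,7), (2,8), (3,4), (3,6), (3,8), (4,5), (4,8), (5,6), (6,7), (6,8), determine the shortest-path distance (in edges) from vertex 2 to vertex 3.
2 (path: 2 -> 8 -> 3, 2 edges)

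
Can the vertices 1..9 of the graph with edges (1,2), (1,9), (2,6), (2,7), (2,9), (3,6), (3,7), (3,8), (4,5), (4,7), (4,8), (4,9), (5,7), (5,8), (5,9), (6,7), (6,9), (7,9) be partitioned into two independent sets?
No (odd cycle of length 3: 9 -> 1 -> 2 -> 9)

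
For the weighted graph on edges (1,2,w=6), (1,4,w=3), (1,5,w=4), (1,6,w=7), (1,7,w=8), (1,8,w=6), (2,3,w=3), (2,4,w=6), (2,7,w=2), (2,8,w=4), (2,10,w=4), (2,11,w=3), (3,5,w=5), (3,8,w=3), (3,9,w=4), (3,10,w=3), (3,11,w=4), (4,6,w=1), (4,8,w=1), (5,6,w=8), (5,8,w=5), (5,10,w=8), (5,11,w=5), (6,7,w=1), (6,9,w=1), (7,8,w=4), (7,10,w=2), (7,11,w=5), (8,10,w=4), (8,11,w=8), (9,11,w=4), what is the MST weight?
21 (MST edges: (1,4,w=3), (1,5,w=4), (2,3,w=3), (2,7,w=2), (2,11,w=3), (4,6,w=1), (4,8,w=1), (6,7,w=1), (6,9,w=1), (7,10,w=2); sum of weights 3 + 4 + 3 + 2 + 3 + 1 + 1 + 1 + 1 + 2 = 21)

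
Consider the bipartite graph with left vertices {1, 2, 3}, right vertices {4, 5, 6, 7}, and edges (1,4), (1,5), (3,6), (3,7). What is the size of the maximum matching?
2 (matching: (1,5), (3,7); upper bound min(|L|,|R|) = min(3,4) = 3)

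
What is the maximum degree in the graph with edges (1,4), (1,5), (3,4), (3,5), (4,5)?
3 (attained at vertices 4, 5)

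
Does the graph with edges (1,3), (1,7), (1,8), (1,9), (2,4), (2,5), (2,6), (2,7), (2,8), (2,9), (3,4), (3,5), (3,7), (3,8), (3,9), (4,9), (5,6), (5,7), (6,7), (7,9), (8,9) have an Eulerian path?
Yes (the graph is connected and exactly 2 vertices have odd degree: {4, 6}; any Eulerian path must start and end at those)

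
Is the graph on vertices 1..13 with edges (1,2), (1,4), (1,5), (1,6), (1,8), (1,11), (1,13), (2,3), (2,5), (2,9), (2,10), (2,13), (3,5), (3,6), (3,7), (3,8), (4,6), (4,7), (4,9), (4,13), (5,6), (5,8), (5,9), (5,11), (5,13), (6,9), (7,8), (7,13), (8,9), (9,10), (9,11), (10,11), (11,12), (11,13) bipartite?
No (odd cycle of length 3: 11 -> 1 -> 5 -> 11)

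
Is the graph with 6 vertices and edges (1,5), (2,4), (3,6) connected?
No, it has 3 components: {1, 5}, {2, 4}, {3, 6}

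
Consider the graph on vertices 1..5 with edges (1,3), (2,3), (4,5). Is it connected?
No, it has 2 components: {1, 2, 3}, {4, 5}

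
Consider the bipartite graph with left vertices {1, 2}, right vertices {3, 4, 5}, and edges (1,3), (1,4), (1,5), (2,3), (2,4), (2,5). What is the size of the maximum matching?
2 (matching: (1,5), (2,4); upper bound min(|L|,|R|) = min(2,3) = 2)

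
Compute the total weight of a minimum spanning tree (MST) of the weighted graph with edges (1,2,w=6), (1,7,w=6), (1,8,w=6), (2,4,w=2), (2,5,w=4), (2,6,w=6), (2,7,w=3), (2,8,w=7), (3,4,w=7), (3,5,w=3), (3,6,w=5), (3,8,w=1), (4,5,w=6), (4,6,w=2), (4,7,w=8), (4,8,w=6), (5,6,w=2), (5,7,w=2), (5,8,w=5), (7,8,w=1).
16 (MST edges: (1,7,w=6), (2,4,w=2), (3,8,w=1), (4,6,w=2), (5,6,w=2), (5,7,w=2), (7,8,w=1); sum of weights 6 + 2 + 1 + 2 + 2 + 2 + 1 = 16)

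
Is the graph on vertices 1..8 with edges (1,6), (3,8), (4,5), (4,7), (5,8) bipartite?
Yes. Partition: {1, 2, 3, 5, 7}, {4, 6, 8}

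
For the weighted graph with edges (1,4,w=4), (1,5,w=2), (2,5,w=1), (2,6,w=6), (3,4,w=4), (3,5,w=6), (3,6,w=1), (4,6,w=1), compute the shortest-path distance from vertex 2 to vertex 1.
3 (path: 2 -> 5 -> 1; weights 1 + 2 = 3)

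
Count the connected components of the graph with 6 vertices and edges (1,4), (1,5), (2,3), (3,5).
2 (components: {1, 2, 3, 4, 5}, {6})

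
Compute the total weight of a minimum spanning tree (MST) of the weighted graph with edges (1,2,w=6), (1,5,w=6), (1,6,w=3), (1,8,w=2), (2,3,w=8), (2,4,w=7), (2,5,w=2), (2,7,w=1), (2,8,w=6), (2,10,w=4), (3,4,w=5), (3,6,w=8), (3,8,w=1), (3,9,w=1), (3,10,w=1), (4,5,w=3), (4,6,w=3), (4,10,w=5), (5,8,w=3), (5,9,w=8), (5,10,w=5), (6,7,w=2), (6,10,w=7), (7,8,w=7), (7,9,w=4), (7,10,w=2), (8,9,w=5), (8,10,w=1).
15 (MST edges: (1,8,w=2), (2,5,w=2), (2,7,w=1), (3,8,w=1), (3,9,w=1), (3,10,w=1), (4,5,w=3), (6,7,w=2), (7,10,w=2); sum of weights 2 + 2 + 1 + 1 + 1 + 1 + 3 + 2 + 2 = 15)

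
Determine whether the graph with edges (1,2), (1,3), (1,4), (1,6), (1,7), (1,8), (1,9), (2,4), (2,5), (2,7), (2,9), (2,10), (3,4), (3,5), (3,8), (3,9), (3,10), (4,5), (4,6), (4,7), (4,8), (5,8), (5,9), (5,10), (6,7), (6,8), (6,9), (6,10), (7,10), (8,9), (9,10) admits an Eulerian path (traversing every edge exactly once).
No (4 vertices have odd degree: {1, 4, 7, 9}; Eulerian path requires 0 or 2)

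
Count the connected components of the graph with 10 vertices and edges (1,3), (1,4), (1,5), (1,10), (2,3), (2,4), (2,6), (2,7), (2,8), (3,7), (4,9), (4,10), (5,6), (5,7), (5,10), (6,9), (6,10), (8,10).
1 (components: {1, 2, 3, 4, 5, 6, 7, 8, 9, 10})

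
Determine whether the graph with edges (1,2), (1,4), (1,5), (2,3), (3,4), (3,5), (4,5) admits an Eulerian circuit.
No (4 vertices have odd degree: {1, 3, 4, 5}; Eulerian circuit requires 0)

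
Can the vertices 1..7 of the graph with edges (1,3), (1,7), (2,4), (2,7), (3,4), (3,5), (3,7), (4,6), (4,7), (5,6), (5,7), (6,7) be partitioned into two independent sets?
No (odd cycle of length 3: 7 -> 1 -> 3 -> 7)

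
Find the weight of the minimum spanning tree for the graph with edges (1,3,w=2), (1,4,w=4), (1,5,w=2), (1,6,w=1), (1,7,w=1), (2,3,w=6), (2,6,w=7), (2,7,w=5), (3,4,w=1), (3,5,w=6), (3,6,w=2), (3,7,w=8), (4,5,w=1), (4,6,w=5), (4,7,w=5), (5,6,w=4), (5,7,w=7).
11 (MST edges: (1,5,w=2), (1,6,w=1), (1,7,w=1), (2,7,w=5), (3,4,w=1), (4,5,w=1); sum of weights 2 + 1 + 1 + 5 + 1 + 1 = 11)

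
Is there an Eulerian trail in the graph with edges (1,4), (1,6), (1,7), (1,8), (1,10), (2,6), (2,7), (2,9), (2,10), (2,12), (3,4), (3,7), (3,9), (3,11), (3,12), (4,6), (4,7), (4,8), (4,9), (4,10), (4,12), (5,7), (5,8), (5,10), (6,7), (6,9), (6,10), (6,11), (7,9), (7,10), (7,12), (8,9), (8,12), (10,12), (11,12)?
No (10 vertices have odd degree: {1, 2, 3, 5, 6, 7, 8, 10, 11, 12}; Eulerian path requires 0 or 2)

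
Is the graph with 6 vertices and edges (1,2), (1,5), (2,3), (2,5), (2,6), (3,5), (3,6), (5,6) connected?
No, it has 2 components: {1, 2, 3, 5, 6}, {4}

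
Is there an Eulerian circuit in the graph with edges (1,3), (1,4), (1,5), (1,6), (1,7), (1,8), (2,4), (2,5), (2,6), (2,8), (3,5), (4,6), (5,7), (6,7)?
No (2 vertices have odd degree: {4, 7}; Eulerian circuit requires 0)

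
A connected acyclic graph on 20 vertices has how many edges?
19 (A tree on V vertices has V - 1 edges, so 20 - 1 = 19)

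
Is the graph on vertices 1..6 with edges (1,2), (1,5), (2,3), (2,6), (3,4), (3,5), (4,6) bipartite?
Yes. Partition: {1, 3, 6}, {2, 4, 5}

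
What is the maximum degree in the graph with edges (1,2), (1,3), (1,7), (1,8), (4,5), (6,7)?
4 (attained at vertex 1)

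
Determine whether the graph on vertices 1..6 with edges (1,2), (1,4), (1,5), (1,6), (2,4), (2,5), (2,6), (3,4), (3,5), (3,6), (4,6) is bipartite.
No (odd cycle of length 3: 5 -> 1 -> 2 -> 5)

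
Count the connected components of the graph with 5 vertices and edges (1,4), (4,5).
3 (components: {1, 4, 5}, {2}, {3})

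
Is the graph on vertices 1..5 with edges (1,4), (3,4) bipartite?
Yes. Partition: {1, 2, 3, 5}, {4}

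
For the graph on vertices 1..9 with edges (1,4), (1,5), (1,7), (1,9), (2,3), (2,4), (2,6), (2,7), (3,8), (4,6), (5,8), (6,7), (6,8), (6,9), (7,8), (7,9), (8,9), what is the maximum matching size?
4 (matching: (1,5), (2,4), (6,9), (7,8); upper bound floor(n/2) = floor(9/2) = 4)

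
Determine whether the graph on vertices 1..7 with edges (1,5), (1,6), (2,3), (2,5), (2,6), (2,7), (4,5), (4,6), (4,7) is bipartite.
Yes. Partition: {1, 2, 4}, {3, 5, 6, 7}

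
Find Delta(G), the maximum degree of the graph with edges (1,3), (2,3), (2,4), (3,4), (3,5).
4 (attained at vertex 3)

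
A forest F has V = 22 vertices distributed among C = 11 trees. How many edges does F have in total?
11 (Each of the 11 component trees on V_i vertices has V_i - 1 edges; summing gives V - C = 22 - 11 = 11)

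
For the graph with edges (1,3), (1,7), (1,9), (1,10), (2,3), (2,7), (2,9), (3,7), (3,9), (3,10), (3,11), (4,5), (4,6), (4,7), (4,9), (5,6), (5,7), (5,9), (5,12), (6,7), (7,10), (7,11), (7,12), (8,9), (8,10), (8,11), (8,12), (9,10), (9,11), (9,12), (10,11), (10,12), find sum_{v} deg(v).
64 (handshake: sum of degrees = 2|E| = 2 x 32 = 64)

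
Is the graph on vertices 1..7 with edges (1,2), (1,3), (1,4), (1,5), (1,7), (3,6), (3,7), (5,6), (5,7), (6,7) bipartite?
No (odd cycle of length 3: 3 -> 1 -> 7 -> 3)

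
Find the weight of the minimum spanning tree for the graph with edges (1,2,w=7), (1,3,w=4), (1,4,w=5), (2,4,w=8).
16 (MST edges: (1,2,w=7), (1,3,w=4), (1,4,w=5); sum of weights 7 + 4 + 5 = 16)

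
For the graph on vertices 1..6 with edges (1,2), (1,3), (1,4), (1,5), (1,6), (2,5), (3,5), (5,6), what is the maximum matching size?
2 (matching: (1,6), (3,5); upper bound floor(n/2) = floor(6/2) = 3)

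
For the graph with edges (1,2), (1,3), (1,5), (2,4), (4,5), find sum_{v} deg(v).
10 (handshake: sum of degrees = 2|E| = 2 x 5 = 10)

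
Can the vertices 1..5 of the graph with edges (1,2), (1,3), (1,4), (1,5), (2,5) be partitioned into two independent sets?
No (odd cycle of length 3: 5 -> 1 -> 2 -> 5)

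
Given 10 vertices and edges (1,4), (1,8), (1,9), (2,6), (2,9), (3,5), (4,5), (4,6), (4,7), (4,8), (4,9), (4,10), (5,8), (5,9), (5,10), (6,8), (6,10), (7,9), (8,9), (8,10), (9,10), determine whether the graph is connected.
Yes (BFS from 1 visits [1, 4, 8, 9, 5, 6, 7, 10, 2, 3] — all 10 vertices reached)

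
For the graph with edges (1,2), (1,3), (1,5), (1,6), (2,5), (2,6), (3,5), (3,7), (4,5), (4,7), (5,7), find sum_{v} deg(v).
22 (handshake: sum of degrees = 2|E| = 2 x 11 = 22)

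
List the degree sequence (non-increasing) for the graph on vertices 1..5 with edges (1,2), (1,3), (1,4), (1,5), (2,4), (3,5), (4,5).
[4, 3, 3, 2, 2] (degrees: deg(1)=4, deg(2)=2, deg(3)=2, deg(4)=3, deg(5)=3)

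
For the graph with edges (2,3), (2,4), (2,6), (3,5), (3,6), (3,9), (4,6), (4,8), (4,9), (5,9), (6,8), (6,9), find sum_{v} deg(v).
24 (handshake: sum of degrees = 2|E| = 2 x 12 = 24)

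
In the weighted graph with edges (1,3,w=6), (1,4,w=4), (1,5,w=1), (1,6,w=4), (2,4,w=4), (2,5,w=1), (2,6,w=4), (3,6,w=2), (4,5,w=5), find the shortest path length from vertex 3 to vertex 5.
7 (path: 3 -> 1 -> 5; weights 6 + 1 = 7)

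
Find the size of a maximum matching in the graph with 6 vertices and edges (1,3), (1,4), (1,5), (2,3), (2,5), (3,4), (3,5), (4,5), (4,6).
3 (matching: (1,3), (2,5), (4,6); upper bound floor(n/2) = floor(6/2) = 3)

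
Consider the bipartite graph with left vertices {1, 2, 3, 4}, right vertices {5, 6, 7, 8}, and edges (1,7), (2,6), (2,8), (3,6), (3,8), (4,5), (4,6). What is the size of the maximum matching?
4 (matching: (1,7), (2,8), (3,6), (4,5); upper bound min(|L|,|R|) = min(4,4) = 4)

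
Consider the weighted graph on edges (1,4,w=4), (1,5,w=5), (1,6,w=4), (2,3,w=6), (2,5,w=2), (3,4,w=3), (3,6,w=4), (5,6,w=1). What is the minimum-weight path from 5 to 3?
5 (path: 5 -> 6 -> 3; weights 1 + 4 = 5)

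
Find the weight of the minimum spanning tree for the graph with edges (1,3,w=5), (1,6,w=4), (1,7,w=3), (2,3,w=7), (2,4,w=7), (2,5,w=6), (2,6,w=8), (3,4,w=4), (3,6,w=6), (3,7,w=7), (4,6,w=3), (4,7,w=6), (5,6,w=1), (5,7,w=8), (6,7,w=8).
21 (MST edges: (1,6,w=4), (1,7,w=3), (2,5,w=6), (3,4,w=4), (4,6,w=3), (5,6,w=1); sum of weights 4 + 3 + 6 + 4 + 3 + 1 = 21)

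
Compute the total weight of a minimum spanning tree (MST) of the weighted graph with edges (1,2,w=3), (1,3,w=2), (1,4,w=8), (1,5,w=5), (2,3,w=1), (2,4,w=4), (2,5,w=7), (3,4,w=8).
12 (MST edges: (1,3,w=2), (1,5,w=5), (2,3,w=1), (2,4,w=4); sum of weights 2 + 5 + 1 + 4 = 12)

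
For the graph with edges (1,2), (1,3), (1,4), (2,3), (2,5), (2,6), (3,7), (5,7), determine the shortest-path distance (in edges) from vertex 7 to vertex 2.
2 (path: 7 -> 5 -> 2, 2 edges)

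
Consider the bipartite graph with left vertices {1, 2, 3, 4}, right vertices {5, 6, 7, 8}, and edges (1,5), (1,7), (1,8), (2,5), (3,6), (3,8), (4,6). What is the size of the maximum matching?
4 (matching: (1,7), (2,5), (3,8), (4,6); upper bound min(|L|,|R|) = min(4,4) = 4)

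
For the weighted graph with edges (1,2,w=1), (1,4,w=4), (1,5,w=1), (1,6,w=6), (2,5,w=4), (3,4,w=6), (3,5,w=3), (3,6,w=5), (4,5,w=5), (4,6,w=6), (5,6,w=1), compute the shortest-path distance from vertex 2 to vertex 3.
5 (path: 2 -> 1 -> 5 -> 3; weights 1 + 1 + 3 = 5)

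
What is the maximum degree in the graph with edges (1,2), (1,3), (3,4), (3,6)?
3 (attained at vertex 3)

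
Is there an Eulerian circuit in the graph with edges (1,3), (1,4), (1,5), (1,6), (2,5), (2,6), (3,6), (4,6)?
Yes (the graph is connected and all 6 vertices have even degree)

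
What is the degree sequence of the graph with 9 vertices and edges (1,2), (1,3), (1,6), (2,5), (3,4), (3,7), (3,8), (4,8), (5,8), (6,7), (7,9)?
[4, 3, 3, 3, 2, 2, 2, 2, 1] (degrees: deg(1)=3, deg(2)=2, deg(3)=4, deg(4)=2, deg(5)=2, deg(6)=2, deg(7)=3, deg(8)=3, deg(9)=1)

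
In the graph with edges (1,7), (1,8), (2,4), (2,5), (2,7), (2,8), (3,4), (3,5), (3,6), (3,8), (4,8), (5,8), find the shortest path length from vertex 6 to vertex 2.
3 (path: 6 -> 3 -> 5 -> 2, 3 edges)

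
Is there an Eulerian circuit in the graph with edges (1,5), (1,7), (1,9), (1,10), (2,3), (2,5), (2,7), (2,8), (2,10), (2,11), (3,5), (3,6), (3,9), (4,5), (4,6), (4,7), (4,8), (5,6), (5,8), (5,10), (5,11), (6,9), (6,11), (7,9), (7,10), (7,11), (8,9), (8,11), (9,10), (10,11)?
No (2 vertices have odd degree: {6, 8}; Eulerian circuit requires 0)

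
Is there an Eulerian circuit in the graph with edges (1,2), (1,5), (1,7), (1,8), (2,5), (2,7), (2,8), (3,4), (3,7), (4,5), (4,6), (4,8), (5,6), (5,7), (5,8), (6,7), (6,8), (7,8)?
Yes (the graph is connected and all 8 vertices have even degree)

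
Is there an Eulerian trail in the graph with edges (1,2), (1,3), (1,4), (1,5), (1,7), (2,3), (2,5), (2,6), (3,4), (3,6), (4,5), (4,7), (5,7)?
Yes (the graph is connected and exactly 2 vertices have odd degree: {1, 7}; any Eulerian path must start and end at those)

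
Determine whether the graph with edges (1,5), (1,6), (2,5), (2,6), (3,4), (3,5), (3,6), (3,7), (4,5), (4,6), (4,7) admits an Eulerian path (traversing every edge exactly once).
Yes — and in fact it has an Eulerian circuit (the graph is connected and all 7 vertices have even degree)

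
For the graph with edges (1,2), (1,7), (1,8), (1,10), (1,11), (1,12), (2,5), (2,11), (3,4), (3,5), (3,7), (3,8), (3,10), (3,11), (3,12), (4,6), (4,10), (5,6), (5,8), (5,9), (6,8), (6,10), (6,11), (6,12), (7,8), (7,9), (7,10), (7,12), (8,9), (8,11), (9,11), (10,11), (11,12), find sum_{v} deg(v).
66 (handshake: sum of degrees = 2|E| = 2 x 33 = 66)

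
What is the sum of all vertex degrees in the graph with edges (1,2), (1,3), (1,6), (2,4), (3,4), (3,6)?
12 (handshake: sum of degrees = 2|E| = 2 x 6 = 12)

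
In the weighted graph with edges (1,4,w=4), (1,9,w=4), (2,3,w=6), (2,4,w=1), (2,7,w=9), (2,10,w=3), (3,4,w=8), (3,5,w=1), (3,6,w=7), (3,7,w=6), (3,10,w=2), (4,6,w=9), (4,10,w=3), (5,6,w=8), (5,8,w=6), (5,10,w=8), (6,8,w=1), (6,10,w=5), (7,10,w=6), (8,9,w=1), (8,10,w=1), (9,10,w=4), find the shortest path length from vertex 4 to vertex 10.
3 (path: 4 -> 10; weights 3 = 3)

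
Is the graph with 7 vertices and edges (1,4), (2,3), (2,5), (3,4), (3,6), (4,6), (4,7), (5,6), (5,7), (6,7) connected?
Yes (BFS from 1 visits [1, 4, 3, 6, 7, 2, 5] — all 7 vertices reached)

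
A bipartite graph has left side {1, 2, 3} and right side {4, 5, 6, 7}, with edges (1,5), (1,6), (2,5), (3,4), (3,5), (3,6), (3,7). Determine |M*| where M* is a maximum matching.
3 (matching: (1,6), (2,5), (3,7); upper bound min(|L|,|R|) = min(3,4) = 3)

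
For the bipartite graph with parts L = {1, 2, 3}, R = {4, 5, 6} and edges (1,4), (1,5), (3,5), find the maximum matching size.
2 (matching: (1,4), (3,5); upper bound min(|L|,|R|) = min(3,3) = 3)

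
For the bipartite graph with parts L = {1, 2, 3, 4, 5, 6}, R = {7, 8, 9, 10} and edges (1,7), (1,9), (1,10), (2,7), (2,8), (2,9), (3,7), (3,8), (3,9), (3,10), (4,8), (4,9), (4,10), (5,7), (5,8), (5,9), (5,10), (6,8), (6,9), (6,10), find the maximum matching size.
4 (matching: (1,10), (2,9), (3,8), (5,7); upper bound min(|L|,|R|) = min(6,4) = 4)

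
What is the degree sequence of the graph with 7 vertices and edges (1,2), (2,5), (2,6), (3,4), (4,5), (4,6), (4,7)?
[4, 3, 2, 2, 1, 1, 1] (degrees: deg(1)=1, deg(2)=3, deg(3)=1, deg(4)=4, deg(5)=2, deg(6)=2, deg(7)=1)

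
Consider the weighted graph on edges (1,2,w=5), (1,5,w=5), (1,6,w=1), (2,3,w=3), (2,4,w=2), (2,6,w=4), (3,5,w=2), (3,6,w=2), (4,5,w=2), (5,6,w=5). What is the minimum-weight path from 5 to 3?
2 (path: 5 -> 3; weights 2 = 2)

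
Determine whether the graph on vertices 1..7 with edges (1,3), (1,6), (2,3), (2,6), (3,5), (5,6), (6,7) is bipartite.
Yes. Partition: {1, 2, 4, 5, 7}, {3, 6}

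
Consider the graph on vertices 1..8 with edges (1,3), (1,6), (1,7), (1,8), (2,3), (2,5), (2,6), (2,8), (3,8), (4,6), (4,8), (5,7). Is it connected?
Yes (BFS from 1 visits [1, 3, 6, 7, 8, 2, 4, 5] — all 8 vertices reached)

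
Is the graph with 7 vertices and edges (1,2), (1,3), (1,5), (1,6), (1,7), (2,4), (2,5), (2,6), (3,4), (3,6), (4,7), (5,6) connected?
Yes (BFS from 1 visits [1, 2, 3, 5, 6, 7, 4] — all 7 vertices reached)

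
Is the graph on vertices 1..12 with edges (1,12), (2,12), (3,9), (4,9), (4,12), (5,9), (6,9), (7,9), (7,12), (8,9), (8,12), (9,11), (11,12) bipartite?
Yes. Partition: {1, 2, 3, 4, 5, 6, 7, 8, 10, 11}, {9, 12}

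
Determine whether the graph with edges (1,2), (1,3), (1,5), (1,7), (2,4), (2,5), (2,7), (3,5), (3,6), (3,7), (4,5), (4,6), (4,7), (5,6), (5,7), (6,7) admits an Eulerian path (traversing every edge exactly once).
Yes — and in fact it has an Eulerian circuit (the graph is connected and all 7 vertices have even degree)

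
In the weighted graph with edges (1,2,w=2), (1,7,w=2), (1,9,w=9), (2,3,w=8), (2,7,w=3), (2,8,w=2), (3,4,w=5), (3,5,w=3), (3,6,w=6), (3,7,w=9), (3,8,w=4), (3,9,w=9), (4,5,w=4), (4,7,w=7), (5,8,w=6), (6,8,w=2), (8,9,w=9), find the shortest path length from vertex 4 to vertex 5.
4 (path: 4 -> 5; weights 4 = 4)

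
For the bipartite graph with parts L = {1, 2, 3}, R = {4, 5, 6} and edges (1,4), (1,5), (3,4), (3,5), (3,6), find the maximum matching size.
2 (matching: (1,5), (3,6); upper bound min(|L|,|R|) = min(3,3) = 3)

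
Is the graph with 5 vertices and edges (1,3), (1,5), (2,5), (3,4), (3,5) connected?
Yes (BFS from 1 visits [1, 3, 5, 4, 2] — all 5 vertices reached)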